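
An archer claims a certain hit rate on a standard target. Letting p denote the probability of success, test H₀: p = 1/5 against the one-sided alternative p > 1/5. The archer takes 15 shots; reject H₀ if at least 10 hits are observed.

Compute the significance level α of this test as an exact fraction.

α = P(reject H₀ | H₀ true) = P(X ≥ 10 | p = 1/5), with X ~ Binomial(15, 1/5).
P(X ≥ 10) = Σ_{j=10}^{15} C(15,j)·(1/5)^j·(4/5)^{15-j} = 3455373/30517578125.

3455373/30517578125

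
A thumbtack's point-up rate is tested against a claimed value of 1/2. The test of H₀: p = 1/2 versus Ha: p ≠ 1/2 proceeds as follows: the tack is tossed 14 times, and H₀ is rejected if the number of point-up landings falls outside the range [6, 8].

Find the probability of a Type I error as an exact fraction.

Under H₀, X ~ Binomial(14, 1/2); α is the probability of landing in either tail, P(X ≤ 5) + P(X ≥ 9).
By symmetry, α = 2·P(X ≤ 5) = 2·(1 + 14 + 91 + 364 + 1001 + 2002)/16384 = 6946/16384 = 3473/8192.

3473/8192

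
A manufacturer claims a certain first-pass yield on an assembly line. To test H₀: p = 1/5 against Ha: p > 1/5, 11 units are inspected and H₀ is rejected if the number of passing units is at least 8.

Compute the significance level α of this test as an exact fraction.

Under H₀, K ~ Binomial(11, 1/5), and α = P(K ≥ 8).
Summing C(11,j)(1/5)^j(4/5)^{11−j} for j = 8,…,11 gives 2297/9765625.

2297/9765625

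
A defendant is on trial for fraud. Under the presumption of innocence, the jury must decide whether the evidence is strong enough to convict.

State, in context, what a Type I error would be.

A Type I error would mean concluding that the defendant is guilty when in fact the defendant is innocent.

With the conventional null hypothesis that the defendant is innocent:
A Type I error is rejecting H₀ when H₀ is true.
Here that means convicting the defendant when actually the defendant is innocent.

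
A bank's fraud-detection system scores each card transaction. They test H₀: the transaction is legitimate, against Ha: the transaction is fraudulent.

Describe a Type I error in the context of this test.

A Type I error is rejecting H₀ when H₀ is true.
Here that means blocking the transaction and freezing the card when actually the transaction is legitimate.

A Type I error would mean concluding that the transaction is fraudulent when in fact the transaction is legitimate.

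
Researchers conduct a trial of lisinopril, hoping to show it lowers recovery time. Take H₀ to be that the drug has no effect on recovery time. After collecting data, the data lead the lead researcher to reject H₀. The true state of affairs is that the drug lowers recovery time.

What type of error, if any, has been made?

No error — this is a correct decision.

The test rejected a false H₀ — the decision matches the true state.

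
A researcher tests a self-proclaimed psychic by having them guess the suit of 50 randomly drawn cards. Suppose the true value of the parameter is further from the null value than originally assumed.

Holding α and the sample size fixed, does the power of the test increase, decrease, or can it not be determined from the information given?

It increases.

A larger true effect moves the Ha sampling distribution further from the H₀ critical value, making rejection more likely when Ha is true.
Since power = 1 − β and β decreases, power increases.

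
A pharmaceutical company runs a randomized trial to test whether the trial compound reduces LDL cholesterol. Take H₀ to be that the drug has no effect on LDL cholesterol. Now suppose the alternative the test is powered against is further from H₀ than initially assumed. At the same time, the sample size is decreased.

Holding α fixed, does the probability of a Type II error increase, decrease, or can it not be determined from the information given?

Cannot be determined from the information given.

The first change alone would make β decrease; the second alone would make β increase. Which effect dominates depends on the magnitudes, which are not given.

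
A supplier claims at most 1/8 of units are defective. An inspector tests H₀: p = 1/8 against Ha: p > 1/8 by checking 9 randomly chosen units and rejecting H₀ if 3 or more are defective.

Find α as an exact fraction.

3083341/33554432

The significance level is the probability, assuming p = 1/8, of seeing 3 or more defectives in 9 draws.
α = 1 − P(Y ≤ 2) = 1 − 30471091/33554432 = 3083341/33554432.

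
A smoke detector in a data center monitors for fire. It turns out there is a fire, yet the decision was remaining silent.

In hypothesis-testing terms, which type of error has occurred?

Type II error

The null hypothesis here is that there is no fire.
'Remaining silent' corresponds to failing to reject H₀.
H₀ was not rejected but H₀ is false — a Type II error (false negative).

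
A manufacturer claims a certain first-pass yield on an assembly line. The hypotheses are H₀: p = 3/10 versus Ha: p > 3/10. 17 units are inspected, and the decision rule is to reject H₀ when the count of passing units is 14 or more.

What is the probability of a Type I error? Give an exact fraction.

Under H₀, X ~ Binomial(17, 3/10), and α = P(X ≥ 14).
P(X ≥ 14) = Σ_{j=14}^{17} C(17,j)·(3/10)^j·(7/10)^{17-j} = 121645250577/10000000000000000.

121645250577/10000000000000000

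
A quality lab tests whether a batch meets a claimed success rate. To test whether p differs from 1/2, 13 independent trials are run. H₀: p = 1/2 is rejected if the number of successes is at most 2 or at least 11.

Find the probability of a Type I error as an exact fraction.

Under H₀, Y ~ Binomial(13, 1/2); α is the probability of landing in either tail, P(Y ≤ 2) + P(Y ≥ 11).
By symmetry, α = 2·P(Y ≤ 2) = 2·(1 + 13 + 78)/8192 = 184/8192 = 23/1024.

23/1024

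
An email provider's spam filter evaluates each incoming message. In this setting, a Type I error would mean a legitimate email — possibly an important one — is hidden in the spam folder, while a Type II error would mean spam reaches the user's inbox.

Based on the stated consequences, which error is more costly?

The Type I consequence (a legitimate email — possibly an important one — is hidden in the spam folder) is more severe than the Type II consequence (spam reaches the user's inbox).

Type I error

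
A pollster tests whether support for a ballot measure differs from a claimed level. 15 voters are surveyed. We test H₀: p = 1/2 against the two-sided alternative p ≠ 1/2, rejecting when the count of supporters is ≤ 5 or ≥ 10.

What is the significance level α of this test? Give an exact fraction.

The significance level is the null-hypothesis probability of the rejection region {≤5} ∪ {≥10}.
Each tail has probability (1 + 15 + 105 + 455 + 1365 + 3003)/32768; doubling gives α = 9888/32768 = 309/1024.

309/1024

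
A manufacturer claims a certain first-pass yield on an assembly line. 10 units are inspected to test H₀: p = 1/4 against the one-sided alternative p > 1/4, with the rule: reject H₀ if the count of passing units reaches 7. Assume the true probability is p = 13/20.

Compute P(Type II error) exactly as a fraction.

A Type II error is failing to reject when Ha holds: with p = 13/20, β = P(Y ≤ 6).
Summing C(10,j)·(13/20)^j·(7/20)^{10-j} for j = 0..6 gives 1244602838129/2560000000000.

1244602838129/2560000000000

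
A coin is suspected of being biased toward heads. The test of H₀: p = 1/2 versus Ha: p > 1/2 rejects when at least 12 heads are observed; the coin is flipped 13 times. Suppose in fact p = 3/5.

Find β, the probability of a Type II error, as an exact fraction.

A Type II error is failing to reject when Ha holds: with p = 3/5, β = P(S ≤ 11).
Summing C(13,j)·(3/5)^j·(2/5)^{13-j} for j = 0..11 gives 1205291336/1220703125.

1205291336/1220703125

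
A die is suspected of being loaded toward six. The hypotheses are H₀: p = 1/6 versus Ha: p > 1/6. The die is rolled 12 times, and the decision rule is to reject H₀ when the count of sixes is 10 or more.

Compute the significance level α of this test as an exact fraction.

1711/2176782336

The Type I error probability is α = P(Y ≥ 10) computed under H₀, where Y ~ Binomial(12, 1/6).
Adding the binomial terms for j = 10 through 12 with p = 1/6 yields 1711/2176782336.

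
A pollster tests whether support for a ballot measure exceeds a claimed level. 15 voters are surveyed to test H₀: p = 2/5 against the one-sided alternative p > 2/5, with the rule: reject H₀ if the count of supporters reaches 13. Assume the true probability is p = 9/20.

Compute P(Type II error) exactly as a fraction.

32731725032763916841/32768000000000000000

A Type II error is failing to reject when Ha holds: with p = 9/20, β = P(K ≤ 12).
Adding the binomial probabilities P(K=0)+…+P(K=12) at p = 9/20 gives 32731725032763916841/32768000000000000000.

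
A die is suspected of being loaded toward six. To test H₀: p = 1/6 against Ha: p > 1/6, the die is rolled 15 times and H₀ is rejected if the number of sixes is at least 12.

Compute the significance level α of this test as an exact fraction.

7447/58773123072

α = P(reject H₀ | H₀ true) = P(K ≥ 12 | p = 1/6), with K ~ Binomial(15, 1/6).
Adding the binomial terms for j = 12 through 15 with p = 1/6 yields 7447/58773123072.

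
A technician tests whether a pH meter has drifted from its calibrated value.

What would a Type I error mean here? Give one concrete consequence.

A Type I error would mean concluding that the instrument has drifted out of calibration when in fact the instrument is correctly calibrated. Consequence: a properly working instrument is taken offline unnecessarily.

With the conventional null hypothesis that the instrument is correctly calibrated:
A Type I error is rejecting H₀ when H₀ is true.
Here that means pulling the instrument for recalibration when actually the instrument is correctly calibrated.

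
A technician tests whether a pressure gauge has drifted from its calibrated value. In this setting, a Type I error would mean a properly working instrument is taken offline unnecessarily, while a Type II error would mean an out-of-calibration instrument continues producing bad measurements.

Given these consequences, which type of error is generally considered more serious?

Type II error

The Type II consequence (an out-of-calibration instrument continues producing bad measurements) is more severe than the Type I consequence (a properly working instrument is taken offline unnecessarily).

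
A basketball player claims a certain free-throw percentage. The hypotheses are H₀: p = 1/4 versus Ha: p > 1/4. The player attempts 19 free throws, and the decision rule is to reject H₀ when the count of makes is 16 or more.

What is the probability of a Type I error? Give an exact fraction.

α = P(reject H₀ | H₀ true) = P(K ≥ 16 | p = 1/4), with K ~ Binomial(19, 1/4).
Summing C(19,j)(1/4)^j(3/4)^{19−j} for j = 16,…,19 gives 1735/17179869184.

1735/17179869184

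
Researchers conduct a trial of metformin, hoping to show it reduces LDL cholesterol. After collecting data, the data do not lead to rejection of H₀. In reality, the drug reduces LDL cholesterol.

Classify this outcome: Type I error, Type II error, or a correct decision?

Type II error

The conventional null hypothesis here is that the drug has no effect on LDL cholesterol.
H₀ was not rejected, but H₀ is actually false.
Failing to reject a false null hypothesis is a Type II error (false negative).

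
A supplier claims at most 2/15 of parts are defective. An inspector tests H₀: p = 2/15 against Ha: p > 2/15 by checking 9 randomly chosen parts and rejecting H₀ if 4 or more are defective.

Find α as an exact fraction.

876304928/38443359375

The significance level is the probability, assuming p = 2/15, of seeing 4 or more defectives in 9 draws.
Via the complement, α = 1 − Σ_{j=0}^{3} C(9,j)(2/15)^j(13/15)^{9-j} = 876304928/38443359375.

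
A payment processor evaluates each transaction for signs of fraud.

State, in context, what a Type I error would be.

With the conventional null hypothesis that the transaction is legitimate:
A Type I error is rejecting H₀ when H₀ is true.
Here that means blocking the transaction and freezing the card when actually the transaction is legitimate.

A Type I error would mean concluding that the transaction is fraudulent when in fact the transaction is legitimate.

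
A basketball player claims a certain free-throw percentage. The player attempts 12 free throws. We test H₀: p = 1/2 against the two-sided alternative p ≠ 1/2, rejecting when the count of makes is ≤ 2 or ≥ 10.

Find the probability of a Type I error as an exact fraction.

79/2048

Under H₀, S ~ Binomial(12, 1/2); α is the probability of landing in either tail, P(S ≤ 2) + P(S ≥ 10).
By symmetry, α = 2·P(S ≤ 2) = 2·(1 + 12 + 66)/4096 = 158/4096 = 79/2048.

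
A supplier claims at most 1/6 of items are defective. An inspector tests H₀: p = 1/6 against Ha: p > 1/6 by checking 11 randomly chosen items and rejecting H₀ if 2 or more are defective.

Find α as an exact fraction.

12909191/22674816

α = P(reject H₀ | H₀ true) = P(Y ≥ 2 | p = 1/6), Y ~ Binomial(11, 1/6).
Via the complement, α = 1 − Σ_{j=0}^{1} C(11,j)(1/6)^j(5/6)^{11-j} = 12909191/22674816.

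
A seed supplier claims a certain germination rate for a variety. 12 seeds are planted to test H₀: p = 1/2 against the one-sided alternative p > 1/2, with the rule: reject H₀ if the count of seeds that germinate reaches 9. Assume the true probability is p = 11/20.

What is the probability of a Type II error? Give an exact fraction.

709043757719553/819200000000000

Under the alternative p = 11/20, Y ~ Binomial(12, 11/20); β is the probability the test does not reject, P(Y < 9).
Adding the binomial probabilities P(Y=0)+…+P(Y=8) at p = 11/20 gives 709043757719553/819200000000000.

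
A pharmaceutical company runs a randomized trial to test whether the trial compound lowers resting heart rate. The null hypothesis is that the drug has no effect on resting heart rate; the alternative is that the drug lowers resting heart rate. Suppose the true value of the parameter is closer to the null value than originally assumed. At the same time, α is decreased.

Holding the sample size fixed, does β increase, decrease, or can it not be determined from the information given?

It increases.

A smaller departure from H₀ means the test statistic under Ha is distributed closer to where it would be under H₀; rejection becomes less likely. Lowering α raises the bar for rejection; under Ha, the test now fails to reject on outcomes it previously would have rejected. Both changes push β in the same direction.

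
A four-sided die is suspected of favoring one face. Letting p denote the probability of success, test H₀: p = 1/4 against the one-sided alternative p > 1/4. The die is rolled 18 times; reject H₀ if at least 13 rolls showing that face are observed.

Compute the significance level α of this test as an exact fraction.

Under H₀, S ~ Binomial(18, 1/4), and α = P(S ≥ 13).
P(S ≥ 13) = Σ_{j=13}^{18} C(18,j)·(1/4)^j·(3/4)^{18-j} = 588337/17179869184.

588337/17179869184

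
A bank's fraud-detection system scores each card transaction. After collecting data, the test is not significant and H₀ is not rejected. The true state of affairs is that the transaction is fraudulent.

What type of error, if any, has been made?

The conventional null hypothesis here is that the transaction is legitimate.
H₀ was not rejected, but H₀ is actually false.
Failing to reject a false null hypothesis is a Type II error (false negative).

Type II error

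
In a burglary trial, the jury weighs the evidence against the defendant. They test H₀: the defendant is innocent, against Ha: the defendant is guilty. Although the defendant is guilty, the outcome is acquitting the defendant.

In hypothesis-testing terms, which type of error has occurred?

Type II error

'Acquitting the defendant' corresponds to failing to reject H₀.
H₀ was not rejected but H₀ is false — a Type II error (false negative).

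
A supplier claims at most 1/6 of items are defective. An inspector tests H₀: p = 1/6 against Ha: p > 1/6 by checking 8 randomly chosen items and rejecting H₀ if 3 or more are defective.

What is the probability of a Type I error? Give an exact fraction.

α = P(reject H₀ | H₀ true) = P(Y ≥ 3 | p = 1/6), Y ~ Binomial(8, 1/6).
Computing the lower-tail complement: 1 − 484375/559872 = 75497/559872.

75497/559872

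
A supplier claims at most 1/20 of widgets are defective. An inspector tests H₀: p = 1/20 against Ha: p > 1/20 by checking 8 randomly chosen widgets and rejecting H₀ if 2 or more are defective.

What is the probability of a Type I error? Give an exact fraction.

The significance level is the probability, assuming p = 1/20, of seeing 2 or more defectives in 8 draws.
Computing the lower-tail complement: 1 − 24134536953/25600000000 = 1465463047/25600000000.

1465463047/25600000000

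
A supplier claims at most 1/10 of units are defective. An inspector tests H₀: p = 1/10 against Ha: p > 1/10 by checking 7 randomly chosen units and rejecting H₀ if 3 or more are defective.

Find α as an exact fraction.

51383/2000000

The significance level is the probability, assuming p = 1/10, of seeing 3 or more defectives in 7 draws.
Via the complement, α = 1 − Σ_{j=0}^{2} C(7,j)(1/10)^j(9/10)^{7-j} = 51383/2000000.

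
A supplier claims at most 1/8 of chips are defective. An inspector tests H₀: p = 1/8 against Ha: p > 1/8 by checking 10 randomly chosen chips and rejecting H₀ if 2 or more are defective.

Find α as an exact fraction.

387730505/1073741824

Under H₀, Y ~ Binomial(10, 1/8); the Type I error rate is P(Y ≥ 2).
Via the complement, α = 1 − Σ_{j=0}^{1} C(10,j)(1/8)^j(7/8)^{10-j} = 387730505/1073741824.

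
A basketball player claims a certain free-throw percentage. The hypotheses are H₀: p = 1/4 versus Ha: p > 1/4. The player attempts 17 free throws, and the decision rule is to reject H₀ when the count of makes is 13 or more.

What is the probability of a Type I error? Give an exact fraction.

Under H₀, Y ~ Binomial(17, 1/4), and α = P(Y ≥ 13).
P(Y ≥ 13) = Σ_{j=13}^{17} C(17,j)·(1/4)^j·(3/4)^{17-j} = 3319/268435456.

3319/268435456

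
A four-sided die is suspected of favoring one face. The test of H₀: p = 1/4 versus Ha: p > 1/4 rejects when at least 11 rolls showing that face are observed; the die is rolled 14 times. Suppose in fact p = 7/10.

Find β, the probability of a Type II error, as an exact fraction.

32241628521117/50000000000000

Under the alternative p = 7/10, Y ~ Binomial(14, 7/10); β is the probability the test does not reject, P(Y < 11).
Equivalently, β = 1 − P(Y ≥ 11) = 32241628521117/50000000000000.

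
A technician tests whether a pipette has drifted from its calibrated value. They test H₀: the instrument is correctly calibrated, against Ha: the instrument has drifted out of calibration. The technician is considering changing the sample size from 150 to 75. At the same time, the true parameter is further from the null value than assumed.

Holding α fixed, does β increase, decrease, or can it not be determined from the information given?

Cannot be determined from the information given.

The first change alone would make β increase; the second alone would make β decrease. Which effect dominates depends on the magnitudes, which are not given.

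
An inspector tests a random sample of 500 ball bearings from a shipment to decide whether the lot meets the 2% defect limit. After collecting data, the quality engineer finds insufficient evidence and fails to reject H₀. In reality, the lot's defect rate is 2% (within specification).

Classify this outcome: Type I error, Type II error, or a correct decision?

Neither — the decision is correct.

The conventional null hypothesis here is that the lot's defect rate is 2% (within specification).
The test retained a true H₀ — the decision matches the true state.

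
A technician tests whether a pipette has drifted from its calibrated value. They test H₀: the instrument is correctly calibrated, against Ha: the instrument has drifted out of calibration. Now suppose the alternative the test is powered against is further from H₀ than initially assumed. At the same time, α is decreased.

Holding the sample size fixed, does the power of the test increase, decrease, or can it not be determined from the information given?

Cannot be determined from the information given.

The first change alone would make β decrease; the second alone would make β increase. Which effect dominates depends on the magnitudes, which are not given.
Since power = 1 − β, the effect on power is likewise indeterminate.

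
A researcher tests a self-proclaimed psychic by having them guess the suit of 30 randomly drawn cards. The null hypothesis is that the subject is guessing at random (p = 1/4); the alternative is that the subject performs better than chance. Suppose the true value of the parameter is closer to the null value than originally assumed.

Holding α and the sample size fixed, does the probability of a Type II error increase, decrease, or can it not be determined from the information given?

It increases.

A smaller departure from H₀ means the test statistic under Ha is distributed closer to where it would be under H₀; rejection becomes less likely.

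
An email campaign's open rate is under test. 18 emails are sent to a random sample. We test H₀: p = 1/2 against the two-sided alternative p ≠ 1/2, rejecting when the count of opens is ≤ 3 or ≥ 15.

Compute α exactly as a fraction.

247/32768

Under H₀, K ~ Binomial(18, 1/2); α is the probability of landing in either tail, P(K ≤ 3) + P(K ≥ 15).
The two tails are symmetric, so α = 2·(1 + 18 + 153 + 816)/2^18 = 1976/262144 = 247/32768.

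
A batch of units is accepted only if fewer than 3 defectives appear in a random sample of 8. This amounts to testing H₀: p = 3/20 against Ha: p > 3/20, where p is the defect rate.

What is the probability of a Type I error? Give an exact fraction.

α = P(reject H₀ | H₀ true) = P(Y ≥ 3 | p = 3/20), Y ~ Binomial(8, 3/20).
Computing the lower-tail complement: 1 − 22906552981/25600000000 = 2693447019/25600000000.

2693447019/25600000000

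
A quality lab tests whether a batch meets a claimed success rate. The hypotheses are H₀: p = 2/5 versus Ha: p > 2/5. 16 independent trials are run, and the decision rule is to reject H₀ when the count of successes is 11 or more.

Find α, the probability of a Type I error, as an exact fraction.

The Type I error probability is α = P(S ≥ 11) computed under H₀, where S ~ Binomial(16, 2/5).
Adding the binomial terms for j = 11 through 16 with p = 2/5 yields 2920824832/152587890625.

2920824832/152587890625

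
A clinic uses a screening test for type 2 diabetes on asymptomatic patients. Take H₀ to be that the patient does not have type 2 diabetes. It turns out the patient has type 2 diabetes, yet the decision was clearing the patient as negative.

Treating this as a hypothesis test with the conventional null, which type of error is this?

'Clearing the patient as negative' corresponds to failing to reject H₀.
H₀ was not rejected but H₀ is false — a Type II error (false negative).

Type II error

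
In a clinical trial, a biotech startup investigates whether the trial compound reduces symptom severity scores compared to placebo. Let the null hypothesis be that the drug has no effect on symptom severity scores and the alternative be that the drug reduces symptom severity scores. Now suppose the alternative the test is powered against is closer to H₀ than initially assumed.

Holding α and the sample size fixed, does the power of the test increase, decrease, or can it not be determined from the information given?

A smaller departure from H₀ means the test statistic under Ha is distributed closer to where it would be under H₀; rejection becomes less likely.
Since power = 1 − β and β increases, power decreases.

It decreases.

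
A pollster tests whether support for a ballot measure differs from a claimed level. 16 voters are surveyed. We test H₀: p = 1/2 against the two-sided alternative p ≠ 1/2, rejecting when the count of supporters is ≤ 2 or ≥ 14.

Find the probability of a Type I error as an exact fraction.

α = P(S ≤ 2 or S ≥ 14 | p = 1/2), S ~ Binomial(16, 1/2).
By symmetry, α = 2·P(S ≤ 2) = 2·(1 + 16 + 120)/65536 = 274/65536 = 137/32768.

137/32768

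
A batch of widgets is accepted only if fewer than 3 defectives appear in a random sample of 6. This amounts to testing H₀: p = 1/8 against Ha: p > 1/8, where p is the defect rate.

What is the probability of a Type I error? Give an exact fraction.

3819/131072

The significance level is the probability, assuming p = 1/8, of seeing 3 or more defectives in 6 draws.
α = 1 − P(X ≤ 2) = 1 − 127253/131072 = 3819/131072.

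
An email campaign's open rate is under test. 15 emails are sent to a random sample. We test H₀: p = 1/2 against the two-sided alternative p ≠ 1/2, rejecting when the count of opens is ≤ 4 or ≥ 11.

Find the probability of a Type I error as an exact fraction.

1941/16384

Under H₀, K ~ Binomial(15, 1/2); α is the probability of landing in either tail, P(K ≤ 4) + P(K ≥ 11).
Each tail has probability (1 + 15 + 105 + 455 + 1365)/32768; doubling gives α = 3882/32768 = 1941/16384.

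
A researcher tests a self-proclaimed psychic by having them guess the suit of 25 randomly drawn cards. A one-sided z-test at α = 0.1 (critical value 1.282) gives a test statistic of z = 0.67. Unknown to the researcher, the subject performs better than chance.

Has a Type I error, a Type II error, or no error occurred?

Type II error

The conventional null hypothesis is that the subject is guessing at random (p = 1/4).
Since z = 0.67 ≤ z* = 1.282, H₀ is not rejected.
H₀ is false (actually the subject performs better than chance).
Failing to reject a false H₀ is a Type II error.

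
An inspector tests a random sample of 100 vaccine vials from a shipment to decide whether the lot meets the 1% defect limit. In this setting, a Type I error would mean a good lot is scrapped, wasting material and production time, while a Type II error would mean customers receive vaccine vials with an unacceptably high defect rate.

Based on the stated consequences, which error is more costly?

The Type II consequence (customers receive vaccine vials with an unacceptably high defect rate) is more severe than the Type I consequence (a good lot is scrapped, wasting material and production time).

Type II error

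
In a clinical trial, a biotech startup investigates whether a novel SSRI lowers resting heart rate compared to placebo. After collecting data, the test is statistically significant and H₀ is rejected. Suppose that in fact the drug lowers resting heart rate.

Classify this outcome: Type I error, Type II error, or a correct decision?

The conventional null hypothesis here is that the drug has no effect on resting heart rate.
The test rejected a false H₀ — the decision matches the true state.

No error — this is a correct decision.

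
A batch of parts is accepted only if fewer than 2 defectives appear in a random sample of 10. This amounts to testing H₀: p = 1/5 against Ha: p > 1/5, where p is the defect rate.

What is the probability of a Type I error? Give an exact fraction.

The significance level is the probability, assuming p = 1/5, of seeing 2 or more defectives in 10 draws.
Via the complement, α = 1 − Σ_{j=0}^{1} C(10,j)(1/5)^j(4/5)^{10-j} = 6095609/9765625.

6095609/9765625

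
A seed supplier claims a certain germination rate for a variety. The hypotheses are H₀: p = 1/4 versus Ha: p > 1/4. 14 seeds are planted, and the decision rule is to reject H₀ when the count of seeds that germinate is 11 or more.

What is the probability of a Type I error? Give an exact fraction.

α = P(reject H₀ | H₀ true) = P(Y ≥ 11 | p = 1/4), with Y ~ Binomial(14, 1/4).
Summing C(14,j)(1/4)^j(3/4)^{14−j} for j = 11,…,14 gives 5345/134217728.

5345/134217728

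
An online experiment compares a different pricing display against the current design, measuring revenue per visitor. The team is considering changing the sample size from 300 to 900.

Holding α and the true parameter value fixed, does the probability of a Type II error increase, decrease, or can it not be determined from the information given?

A larger sample reduces the standard error, pulling the sampling distribution under Ha further from the non-rejection region.

It decreases.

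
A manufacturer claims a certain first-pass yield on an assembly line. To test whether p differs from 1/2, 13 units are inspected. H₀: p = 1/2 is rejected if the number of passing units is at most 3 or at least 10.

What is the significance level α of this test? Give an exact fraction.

α = P(Y ≤ 3 or Y ≥ 10 | p = 1/2), Y ~ Binomial(13, 1/2).
By symmetry, α = 2·P(Y ≤ 3) = 2·(1 + 13 + 78 + 286)/8192 = 756/8192 = 189/2048.

189/2048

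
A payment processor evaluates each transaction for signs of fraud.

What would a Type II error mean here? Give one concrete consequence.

With the conventional null hypothesis that the transaction is legitimate:
A Type II error is failing to reject H₀ when H₀ is false.
Here that means approving the transaction when actually the transaction is fraudulent.

A Type II error would mean concluding that the transaction is legitimate (or at least failing to establish that the transaction is fraudulent) when in fact the transaction is fraudulent. Consequence: a fraudulent charge goes through and the bank absorbs the loss.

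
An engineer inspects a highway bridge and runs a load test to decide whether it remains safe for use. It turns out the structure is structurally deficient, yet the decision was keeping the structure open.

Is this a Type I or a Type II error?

Type II error

The null hypothesis here is that the structure meets the required load capacity (safe).
'Keeping the structure open' corresponds to failing to reject H₀.
H₀ was not rejected but H₀ is false — a Type II error (false negative).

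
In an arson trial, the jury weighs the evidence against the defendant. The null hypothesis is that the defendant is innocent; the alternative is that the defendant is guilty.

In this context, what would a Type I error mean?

A Type I error is rejecting H₀ when H₀ is true.
Here that means convicting the defendant when actually the defendant is innocent.

A Type I error would mean concluding that the defendant is guilty when in fact the defendant is innocent.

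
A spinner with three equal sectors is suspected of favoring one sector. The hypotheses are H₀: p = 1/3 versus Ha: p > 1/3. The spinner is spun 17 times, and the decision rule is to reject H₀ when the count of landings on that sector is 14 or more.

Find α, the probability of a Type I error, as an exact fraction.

The Type I error probability is α = P(X ≥ 14) computed under H₀, where X ~ Binomial(17, 1/3).
Adding the binomial terms for j = 14 through 17 with p = 1/3 yields 6019/129140163.

6019/129140163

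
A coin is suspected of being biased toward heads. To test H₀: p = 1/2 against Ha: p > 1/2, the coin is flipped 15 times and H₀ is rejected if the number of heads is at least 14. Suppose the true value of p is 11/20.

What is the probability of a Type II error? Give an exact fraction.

16356278262148423407/16384000000000000000

β = P(fail to reject H₀ | Ha true) = P(Y ≤ 13 | p = 11/20), Y ~ Binomial(15, 11/20).
Adding the binomial probabilities P(Y=0)+…+P(Y=13) at p = 11/20 gives 16356278262148423407/16384000000000000000.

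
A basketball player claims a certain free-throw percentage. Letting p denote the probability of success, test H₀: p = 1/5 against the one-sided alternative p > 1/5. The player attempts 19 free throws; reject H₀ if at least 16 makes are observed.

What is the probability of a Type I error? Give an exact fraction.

α = P(reject H₀ | H₀ true) = P(K ≥ 16 | p = 1/5), with K ~ Binomial(19, 1/5).
P(K ≥ 16) = Σ_{j=16}^{19} C(19,j)·(1/5)^j·(4/5)^{19-j} = 64829/19073486328125.

64829/19073486328125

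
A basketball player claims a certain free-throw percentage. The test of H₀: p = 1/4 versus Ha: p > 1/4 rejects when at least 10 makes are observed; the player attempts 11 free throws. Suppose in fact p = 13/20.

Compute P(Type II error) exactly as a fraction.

19239273573359/20480000000000

Under the alternative p = 13/20, S ~ Binomial(11, 13/20); β is the probability the test does not reject, P(S < 10).
Equivalently, β = 1 − P(S ≥ 10) = 19239273573359/20480000000000.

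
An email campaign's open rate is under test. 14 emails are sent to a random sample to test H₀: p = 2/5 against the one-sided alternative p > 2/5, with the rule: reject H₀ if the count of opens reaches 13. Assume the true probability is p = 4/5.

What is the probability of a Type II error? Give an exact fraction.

4895556073/6103515625

Under the alternative p = 4/5, Y ~ Binomial(14, 4/5); β is the probability the test does not reject, P(Y < 13).
Summing C(14,j)·(4/5)^j·(1/5)^{14-j} for j = 0..12 gives 4895556073/6103515625.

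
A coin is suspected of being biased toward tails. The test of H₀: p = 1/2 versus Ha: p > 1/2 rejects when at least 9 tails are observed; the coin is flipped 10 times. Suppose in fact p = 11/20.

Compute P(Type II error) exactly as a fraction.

10001847283209/10240000000000

β = P(fail to reject H₀ | Ha true) = P(S ≤ 8 | p = 11/20), S ~ Binomial(10, 11/20).
Adding the binomial probabilities P(S=0)+…+P(S=8) at p = 11/20 gives 10001847283209/10240000000000.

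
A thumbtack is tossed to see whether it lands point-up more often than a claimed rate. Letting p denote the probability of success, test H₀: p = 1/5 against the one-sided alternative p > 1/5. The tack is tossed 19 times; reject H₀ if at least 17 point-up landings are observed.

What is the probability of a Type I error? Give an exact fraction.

Under H₀, S ~ Binomial(19, 1/5), and α = P(S ≥ 17).
Adding the binomial terms for j = 17 through 19 with p = 1/5 yields 2813/19073486328125.

2813/19073486328125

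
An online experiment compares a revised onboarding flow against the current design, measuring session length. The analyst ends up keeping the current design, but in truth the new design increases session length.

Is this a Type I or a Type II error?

The null hypothesis here is that the new design has no effect on session length.
'Keeping the current design' corresponds to failing to reject H₀.
H₀ was not rejected but H₀ is false — a Type II error (false negative).

Type II error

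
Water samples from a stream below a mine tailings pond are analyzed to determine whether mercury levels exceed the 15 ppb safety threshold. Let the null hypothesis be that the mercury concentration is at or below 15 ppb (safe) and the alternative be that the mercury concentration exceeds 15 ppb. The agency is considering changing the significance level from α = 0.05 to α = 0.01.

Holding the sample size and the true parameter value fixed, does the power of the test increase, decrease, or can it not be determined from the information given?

A smaller α moves the rejection region further into the tail. With the alternative true, more outcomes now fall outside the rejection region, so failing to reject becomes more likely.
Since power = 1 − β and β increases, power decreases.

It decreases.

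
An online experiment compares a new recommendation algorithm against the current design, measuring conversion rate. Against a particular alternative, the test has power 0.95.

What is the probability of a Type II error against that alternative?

0.05

Power = 1 − β, so β = 1 − 0.95 = 0.05.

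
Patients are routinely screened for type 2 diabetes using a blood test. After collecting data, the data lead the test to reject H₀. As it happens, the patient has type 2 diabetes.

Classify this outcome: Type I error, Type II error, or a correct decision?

No error — this is a correct decision.

The conventional null hypothesis here is that the patient does not have type 2 diabetes.
The test rejected a false H₀ — the decision matches the true state.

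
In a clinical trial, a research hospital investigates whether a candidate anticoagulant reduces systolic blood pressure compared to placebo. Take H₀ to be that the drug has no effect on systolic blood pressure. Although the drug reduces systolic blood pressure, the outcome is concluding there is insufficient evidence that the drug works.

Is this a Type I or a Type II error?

'Concluding there is insufficient evidence that the drug works' corresponds to failing to reject H₀.
H₀ was not rejected but H₀ is false — a Type II error (false negative).

Type II error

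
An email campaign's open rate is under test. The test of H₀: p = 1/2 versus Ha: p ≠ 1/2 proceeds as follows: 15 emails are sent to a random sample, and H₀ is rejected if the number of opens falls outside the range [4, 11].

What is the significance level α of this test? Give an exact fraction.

9/256

The significance level is the null-hypothesis probability of the rejection region {≤3} ∪ {≥12}.
The two tails are symmetric, so α = 2·(1 + 15 + 105 + 455)/2^15 = 1152/32768 = 9/256.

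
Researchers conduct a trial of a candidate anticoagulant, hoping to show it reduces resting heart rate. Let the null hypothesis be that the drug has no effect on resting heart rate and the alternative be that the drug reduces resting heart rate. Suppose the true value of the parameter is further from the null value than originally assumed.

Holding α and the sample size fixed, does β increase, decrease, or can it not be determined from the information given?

A larger true effect moves the Ha sampling distribution further from the H₀ critical value, making rejection more likely when Ha is true.

It decreases.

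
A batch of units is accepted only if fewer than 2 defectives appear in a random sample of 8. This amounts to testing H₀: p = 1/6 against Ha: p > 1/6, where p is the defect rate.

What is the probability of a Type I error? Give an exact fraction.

663991/1679616

Under H₀, X ~ Binomial(8, 1/6); the Type I error rate is P(X ≥ 2).
Via the complement, α = 1 − Σ_{j=0}^{1} C(8,j)(1/6)^j(5/6)^{8-j} = 663991/1679616.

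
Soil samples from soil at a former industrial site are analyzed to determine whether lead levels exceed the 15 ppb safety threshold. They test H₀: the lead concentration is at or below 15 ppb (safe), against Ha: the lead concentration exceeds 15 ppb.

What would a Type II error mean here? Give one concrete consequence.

A Type II error would mean concluding that the lead concentration is at or below 15 ppb (safe) (or at least failing to establish that the lead concentration exceeds 15 ppb) when in fact the lead concentration exceeds 15 ppb. Consequence: a site with unsafe lead levels is certified clean, and people continue to be exposed.

A Type II error is failing to reject H₀ when H₀ is false.
Here that means certifying the site as safe when actually the lead concentration exceeds 15 ppb.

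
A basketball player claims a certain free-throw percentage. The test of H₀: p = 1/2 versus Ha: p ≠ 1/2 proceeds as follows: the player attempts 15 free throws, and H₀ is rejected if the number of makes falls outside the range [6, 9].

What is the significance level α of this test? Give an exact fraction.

309/1024

The significance level is the null-hypothesis probability of the rejection region {≤5} ∪ {≥10}.
The two tails are symmetric, so α = 2·(1 + 15 + 105 + 455 + 1365 + 3003)/2^15 = 9888/32768 = 309/1024.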